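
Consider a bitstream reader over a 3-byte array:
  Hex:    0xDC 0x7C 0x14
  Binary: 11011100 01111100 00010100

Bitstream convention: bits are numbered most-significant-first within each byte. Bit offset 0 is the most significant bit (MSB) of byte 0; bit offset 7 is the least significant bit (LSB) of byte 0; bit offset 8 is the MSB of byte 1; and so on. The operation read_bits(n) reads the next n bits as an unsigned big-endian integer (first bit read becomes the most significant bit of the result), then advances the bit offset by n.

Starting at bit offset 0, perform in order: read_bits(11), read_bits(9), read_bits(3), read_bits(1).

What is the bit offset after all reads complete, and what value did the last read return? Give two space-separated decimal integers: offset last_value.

Read 1: bits[0:11] width=11 -> value=1763 (bin 11011100011); offset now 11 = byte 1 bit 3; 13 bits remain
Read 2: bits[11:20] width=9 -> value=449 (bin 111000001); offset now 20 = byte 2 bit 4; 4 bits remain
Read 3: bits[20:23] width=3 -> value=2 (bin 010); offset now 23 = byte 2 bit 7; 1 bits remain
Read 4: bits[23:24] width=1 -> value=0 (bin 0); offset now 24 = byte 3 bit 0; 0 bits remain

Answer: 24 0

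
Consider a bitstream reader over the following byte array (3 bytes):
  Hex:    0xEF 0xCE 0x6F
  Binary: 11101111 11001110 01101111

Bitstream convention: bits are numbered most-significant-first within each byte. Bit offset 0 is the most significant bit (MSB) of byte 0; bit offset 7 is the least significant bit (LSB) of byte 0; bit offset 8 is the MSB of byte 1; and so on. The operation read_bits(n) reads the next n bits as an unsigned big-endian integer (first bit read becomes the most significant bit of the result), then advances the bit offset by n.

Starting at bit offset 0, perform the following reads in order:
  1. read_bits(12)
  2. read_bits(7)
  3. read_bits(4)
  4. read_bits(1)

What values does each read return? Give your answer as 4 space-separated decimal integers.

Answer: 3836 115 7 1

Derivation:
Read 1: bits[0:12] width=12 -> value=3836 (bin 111011111100); offset now 12 = byte 1 bit 4; 12 bits remain
Read 2: bits[12:19] width=7 -> value=115 (bin 1110011); offset now 19 = byte 2 bit 3; 5 bits remain
Read 3: bits[19:23] width=4 -> value=7 (bin 0111); offset now 23 = byte 2 bit 7; 1 bits remain
Read 4: bits[23:24] width=1 -> value=1 (bin 1); offset now 24 = byte 3 bit 0; 0 bits remain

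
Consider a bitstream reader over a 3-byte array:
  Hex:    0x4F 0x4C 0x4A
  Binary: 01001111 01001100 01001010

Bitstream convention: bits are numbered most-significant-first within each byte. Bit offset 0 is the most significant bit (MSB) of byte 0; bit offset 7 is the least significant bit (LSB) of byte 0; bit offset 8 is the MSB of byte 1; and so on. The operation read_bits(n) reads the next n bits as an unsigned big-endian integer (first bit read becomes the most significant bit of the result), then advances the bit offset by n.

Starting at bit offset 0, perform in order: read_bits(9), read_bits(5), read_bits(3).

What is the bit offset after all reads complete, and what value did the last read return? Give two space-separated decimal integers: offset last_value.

Answer: 17 0

Derivation:
Read 1: bits[0:9] width=9 -> value=158 (bin 010011110); offset now 9 = byte 1 bit 1; 15 bits remain
Read 2: bits[9:14] width=5 -> value=19 (bin 10011); offset now 14 = byte 1 bit 6; 10 bits remain
Read 3: bits[14:17] width=3 -> value=0 (bin 000); offset now 17 = byte 2 bit 1; 7 bits remain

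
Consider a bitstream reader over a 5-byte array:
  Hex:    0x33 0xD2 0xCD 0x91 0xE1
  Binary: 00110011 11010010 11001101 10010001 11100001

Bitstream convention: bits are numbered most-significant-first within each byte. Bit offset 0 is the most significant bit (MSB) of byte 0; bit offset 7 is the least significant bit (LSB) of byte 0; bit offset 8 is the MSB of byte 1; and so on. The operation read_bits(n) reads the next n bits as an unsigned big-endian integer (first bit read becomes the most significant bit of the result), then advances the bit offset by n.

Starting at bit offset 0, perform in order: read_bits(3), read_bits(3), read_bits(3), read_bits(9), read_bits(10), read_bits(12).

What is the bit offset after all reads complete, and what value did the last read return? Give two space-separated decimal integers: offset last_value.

Answer: 40 481

Derivation:
Read 1: bits[0:3] width=3 -> value=1 (bin 001); offset now 3 = byte 0 bit 3; 37 bits remain
Read 2: bits[3:6] width=3 -> value=4 (bin 100); offset now 6 = byte 0 bit 6; 34 bits remain
Read 3: bits[6:9] width=3 -> value=7 (bin 111); offset now 9 = byte 1 bit 1; 31 bits remain
Read 4: bits[9:18] width=9 -> value=331 (bin 101001011); offset now 18 = byte 2 bit 2; 22 bits remain
Read 5: bits[18:28] width=10 -> value=217 (bin 0011011001); offset now 28 = byte 3 bit 4; 12 bits remain
Read 6: bits[28:40] width=12 -> value=481 (bin 000111100001); offset now 40 = byte 5 bit 0; 0 bits remain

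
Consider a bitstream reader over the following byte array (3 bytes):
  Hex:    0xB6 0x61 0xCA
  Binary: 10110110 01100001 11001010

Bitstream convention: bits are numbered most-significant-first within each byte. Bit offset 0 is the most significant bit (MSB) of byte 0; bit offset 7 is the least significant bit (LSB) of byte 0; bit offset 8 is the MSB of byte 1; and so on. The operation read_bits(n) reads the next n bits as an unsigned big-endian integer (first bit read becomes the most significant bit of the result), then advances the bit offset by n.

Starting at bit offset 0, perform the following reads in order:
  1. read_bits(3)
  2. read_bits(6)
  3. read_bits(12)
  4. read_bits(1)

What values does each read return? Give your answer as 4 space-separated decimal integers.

Answer: 5 44 3129 0

Derivation:
Read 1: bits[0:3] width=3 -> value=5 (bin 101); offset now 3 = byte 0 bit 3; 21 bits remain
Read 2: bits[3:9] width=6 -> value=44 (bin 101100); offset now 9 = byte 1 bit 1; 15 bits remain
Read 3: bits[9:21] width=12 -> value=3129 (bin 110000111001); offset now 21 = byte 2 bit 5; 3 bits remain
Read 4: bits[21:22] width=1 -> value=0 (bin 0); offset now 22 = byte 2 bit 6; 2 bits remain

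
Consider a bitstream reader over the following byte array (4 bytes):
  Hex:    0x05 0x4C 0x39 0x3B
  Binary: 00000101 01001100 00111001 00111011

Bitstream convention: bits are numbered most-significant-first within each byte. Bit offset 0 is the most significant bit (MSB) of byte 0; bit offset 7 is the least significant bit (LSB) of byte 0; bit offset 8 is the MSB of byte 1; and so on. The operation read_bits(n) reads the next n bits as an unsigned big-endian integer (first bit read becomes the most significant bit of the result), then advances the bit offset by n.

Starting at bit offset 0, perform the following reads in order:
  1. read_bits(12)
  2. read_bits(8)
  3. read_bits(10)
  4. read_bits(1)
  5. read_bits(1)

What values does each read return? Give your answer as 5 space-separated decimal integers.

Read 1: bits[0:12] width=12 -> value=84 (bin 000001010100); offset now 12 = byte 1 bit 4; 20 bits remain
Read 2: bits[12:20] width=8 -> value=195 (bin 11000011); offset now 20 = byte 2 bit 4; 12 bits remain
Read 3: bits[20:30] width=10 -> value=590 (bin 1001001110); offset now 30 = byte 3 bit 6; 2 bits remain
Read 4: bits[30:31] width=1 -> value=1 (bin 1); offset now 31 = byte 3 bit 7; 1 bits remain
Read 5: bits[31:32] width=1 -> value=1 (bin 1); offset now 32 = byte 4 bit 0; 0 bits remain

Answer: 84 195 590 1 1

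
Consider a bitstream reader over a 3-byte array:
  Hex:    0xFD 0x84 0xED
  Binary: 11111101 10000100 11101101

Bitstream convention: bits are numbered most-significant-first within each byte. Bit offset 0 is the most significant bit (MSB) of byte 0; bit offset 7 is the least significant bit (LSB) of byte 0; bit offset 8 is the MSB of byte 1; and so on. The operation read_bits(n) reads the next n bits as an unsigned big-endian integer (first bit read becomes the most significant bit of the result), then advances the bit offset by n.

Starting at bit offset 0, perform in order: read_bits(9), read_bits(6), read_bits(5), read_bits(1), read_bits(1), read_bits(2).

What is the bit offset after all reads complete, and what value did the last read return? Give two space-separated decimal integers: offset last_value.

Read 1: bits[0:9] width=9 -> value=507 (bin 111111011); offset now 9 = byte 1 bit 1; 15 bits remain
Read 2: bits[9:15] width=6 -> value=2 (bin 000010); offset now 15 = byte 1 bit 7; 9 bits remain
Read 3: bits[15:20] width=5 -> value=14 (bin 01110); offset now 20 = byte 2 bit 4; 4 bits remain
Read 4: bits[20:21] width=1 -> value=1 (bin 1); offset now 21 = byte 2 bit 5; 3 bits remain
Read 5: bits[21:22] width=1 -> value=1 (bin 1); offset now 22 = byte 2 bit 6; 2 bits remain
Read 6: bits[22:24] width=2 -> value=1 (bin 01); offset now 24 = byte 3 bit 0; 0 bits remain

Answer: 24 1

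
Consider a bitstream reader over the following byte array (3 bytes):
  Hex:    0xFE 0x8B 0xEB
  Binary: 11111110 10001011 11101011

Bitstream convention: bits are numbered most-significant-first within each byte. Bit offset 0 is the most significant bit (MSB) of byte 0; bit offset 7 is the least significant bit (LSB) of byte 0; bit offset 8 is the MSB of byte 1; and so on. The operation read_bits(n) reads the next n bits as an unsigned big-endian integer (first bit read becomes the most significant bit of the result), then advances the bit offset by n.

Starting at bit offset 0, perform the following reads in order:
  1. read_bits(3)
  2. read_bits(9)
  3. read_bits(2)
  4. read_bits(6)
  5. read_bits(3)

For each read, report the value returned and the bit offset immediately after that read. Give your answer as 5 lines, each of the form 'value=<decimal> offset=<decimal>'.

Read 1: bits[0:3] width=3 -> value=7 (bin 111); offset now 3 = byte 0 bit 3; 21 bits remain
Read 2: bits[3:12] width=9 -> value=488 (bin 111101000); offset now 12 = byte 1 bit 4; 12 bits remain
Read 3: bits[12:14] width=2 -> value=2 (bin 10); offset now 14 = byte 1 bit 6; 10 bits remain
Read 4: bits[14:20] width=6 -> value=62 (bin 111110); offset now 20 = byte 2 bit 4; 4 bits remain
Read 5: bits[20:23] width=3 -> value=5 (bin 101); offset now 23 = byte 2 bit 7; 1 bits remain

Answer: value=7 offset=3
value=488 offset=12
value=2 offset=14
value=62 offset=20
value=5 offset=23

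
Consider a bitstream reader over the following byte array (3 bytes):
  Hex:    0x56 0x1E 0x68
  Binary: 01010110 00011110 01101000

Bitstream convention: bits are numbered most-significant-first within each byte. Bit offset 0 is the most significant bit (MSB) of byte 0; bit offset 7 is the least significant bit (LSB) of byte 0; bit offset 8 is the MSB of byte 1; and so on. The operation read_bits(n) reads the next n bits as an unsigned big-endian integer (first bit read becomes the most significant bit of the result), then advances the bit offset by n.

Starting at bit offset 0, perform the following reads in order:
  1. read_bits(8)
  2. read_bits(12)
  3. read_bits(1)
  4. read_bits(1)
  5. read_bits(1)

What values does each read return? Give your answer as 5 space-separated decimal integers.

Read 1: bits[0:8] width=8 -> value=86 (bin 01010110); offset now 8 = byte 1 bit 0; 16 bits remain
Read 2: bits[8:20] width=12 -> value=486 (bin 000111100110); offset now 20 = byte 2 bit 4; 4 bits remain
Read 3: bits[20:21] width=1 -> value=1 (bin 1); offset now 21 = byte 2 bit 5; 3 bits remain
Read 4: bits[21:22] width=1 -> value=0 (bin 0); offset now 22 = byte 2 bit 6; 2 bits remain
Read 5: bits[22:23] width=1 -> value=0 (bin 0); offset now 23 = byte 2 bit 7; 1 bits remain

Answer: 86 486 1 0 0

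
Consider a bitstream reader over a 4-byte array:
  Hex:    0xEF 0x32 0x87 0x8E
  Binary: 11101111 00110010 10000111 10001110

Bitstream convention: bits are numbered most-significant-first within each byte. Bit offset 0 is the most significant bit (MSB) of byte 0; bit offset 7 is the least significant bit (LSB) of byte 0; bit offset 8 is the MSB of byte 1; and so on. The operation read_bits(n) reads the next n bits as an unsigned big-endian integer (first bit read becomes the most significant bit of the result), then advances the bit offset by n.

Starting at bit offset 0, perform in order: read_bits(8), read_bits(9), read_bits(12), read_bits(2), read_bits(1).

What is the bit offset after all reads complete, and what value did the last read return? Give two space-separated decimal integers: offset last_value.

Answer: 32 0

Derivation:
Read 1: bits[0:8] width=8 -> value=239 (bin 11101111); offset now 8 = byte 1 bit 0; 24 bits remain
Read 2: bits[8:17] width=9 -> value=101 (bin 001100101); offset now 17 = byte 2 bit 1; 15 bits remain
Read 3: bits[17:29] width=12 -> value=241 (bin 000011110001); offset now 29 = byte 3 bit 5; 3 bits remain
Read 4: bits[29:31] width=2 -> value=3 (bin 11); offset now 31 = byte 3 bit 7; 1 bits remain
Read 5: bits[31:32] width=1 -> value=0 (bin 0); offset now 32 = byte 4 bit 0; 0 bits remain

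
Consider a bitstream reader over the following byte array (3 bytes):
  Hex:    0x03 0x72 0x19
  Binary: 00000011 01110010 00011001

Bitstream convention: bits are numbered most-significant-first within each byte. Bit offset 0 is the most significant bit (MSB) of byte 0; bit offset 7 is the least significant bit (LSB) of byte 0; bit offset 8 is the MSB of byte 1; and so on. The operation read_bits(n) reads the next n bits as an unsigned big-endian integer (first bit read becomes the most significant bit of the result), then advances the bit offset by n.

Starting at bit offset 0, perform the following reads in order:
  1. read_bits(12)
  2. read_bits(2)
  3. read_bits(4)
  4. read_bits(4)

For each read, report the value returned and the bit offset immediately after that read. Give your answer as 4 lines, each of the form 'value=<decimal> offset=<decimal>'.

Answer: value=55 offset=12
value=0 offset=14
value=8 offset=18
value=6 offset=22

Derivation:
Read 1: bits[0:12] width=12 -> value=55 (bin 000000110111); offset now 12 = byte 1 bit 4; 12 bits remain
Read 2: bits[12:14] width=2 -> value=0 (bin 00); offset now 14 = byte 1 bit 6; 10 bits remain
Read 3: bits[14:18] width=4 -> value=8 (bin 1000); offset now 18 = byte 2 bit 2; 6 bits remain
Read 4: bits[18:22] width=4 -> value=6 (bin 0110); offset now 22 = byte 2 bit 6; 2 bits remain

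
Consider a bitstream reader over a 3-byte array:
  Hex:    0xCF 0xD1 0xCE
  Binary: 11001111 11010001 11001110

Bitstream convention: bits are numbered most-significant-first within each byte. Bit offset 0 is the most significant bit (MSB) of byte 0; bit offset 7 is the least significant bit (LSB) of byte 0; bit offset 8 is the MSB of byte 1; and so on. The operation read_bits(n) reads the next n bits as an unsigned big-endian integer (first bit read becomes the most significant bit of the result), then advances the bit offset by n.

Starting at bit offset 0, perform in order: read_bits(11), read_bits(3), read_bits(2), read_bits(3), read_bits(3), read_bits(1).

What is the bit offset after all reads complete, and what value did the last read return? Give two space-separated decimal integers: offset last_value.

Answer: 23 1

Derivation:
Read 1: bits[0:11] width=11 -> value=1662 (bin 11001111110); offset now 11 = byte 1 bit 3; 13 bits remain
Read 2: bits[11:14] width=3 -> value=4 (bin 100); offset now 14 = byte 1 bit 6; 10 bits remain
Read 3: bits[14:16] width=2 -> value=1 (bin 01); offset now 16 = byte 2 bit 0; 8 bits remain
Read 4: bits[16:19] width=3 -> value=6 (bin 110); offset now 19 = byte 2 bit 3; 5 bits remain
Read 5: bits[19:22] width=3 -> value=3 (bin 011); offset now 22 = byte 2 bit 6; 2 bits remain
Read 6: bits[22:23] width=1 -> value=1 (bin 1); offset now 23 = byte 2 bit 7; 1 bits remain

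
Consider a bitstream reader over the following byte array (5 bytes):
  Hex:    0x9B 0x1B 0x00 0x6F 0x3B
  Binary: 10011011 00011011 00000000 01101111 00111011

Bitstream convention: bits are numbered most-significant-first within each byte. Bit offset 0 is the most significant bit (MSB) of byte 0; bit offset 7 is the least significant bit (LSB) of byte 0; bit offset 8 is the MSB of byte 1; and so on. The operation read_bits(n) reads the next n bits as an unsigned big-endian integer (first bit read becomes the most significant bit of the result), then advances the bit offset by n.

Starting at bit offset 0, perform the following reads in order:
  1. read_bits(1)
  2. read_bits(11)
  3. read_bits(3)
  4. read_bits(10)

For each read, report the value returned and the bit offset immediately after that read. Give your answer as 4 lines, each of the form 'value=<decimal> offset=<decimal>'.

Answer: value=1 offset=1
value=433 offset=12
value=5 offset=15
value=512 offset=25

Derivation:
Read 1: bits[0:1] width=1 -> value=1 (bin 1); offset now 1 = byte 0 bit 1; 39 bits remain
Read 2: bits[1:12] width=11 -> value=433 (bin 00110110001); offset now 12 = byte 1 bit 4; 28 bits remain
Read 3: bits[12:15] width=3 -> value=5 (bin 101); offset now 15 = byte 1 bit 7; 25 bits remain
Read 4: bits[15:25] width=10 -> value=512 (bin 1000000000); offset now 25 = byte 3 bit 1; 15 bits remain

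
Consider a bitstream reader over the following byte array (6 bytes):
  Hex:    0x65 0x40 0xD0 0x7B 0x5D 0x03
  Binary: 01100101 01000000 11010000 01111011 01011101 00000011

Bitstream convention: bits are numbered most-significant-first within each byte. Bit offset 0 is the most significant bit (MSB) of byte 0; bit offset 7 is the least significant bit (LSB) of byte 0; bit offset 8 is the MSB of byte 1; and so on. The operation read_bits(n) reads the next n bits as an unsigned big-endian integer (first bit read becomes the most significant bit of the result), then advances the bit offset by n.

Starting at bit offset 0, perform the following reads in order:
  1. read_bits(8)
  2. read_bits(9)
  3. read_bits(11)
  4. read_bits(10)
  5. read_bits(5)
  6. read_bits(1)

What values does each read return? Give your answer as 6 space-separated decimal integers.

Read 1: bits[0:8] width=8 -> value=101 (bin 01100101); offset now 8 = byte 1 bit 0; 40 bits remain
Read 2: bits[8:17] width=9 -> value=129 (bin 010000001); offset now 17 = byte 2 bit 1; 31 bits remain
Read 3: bits[17:28] width=11 -> value=1287 (bin 10100000111); offset now 28 = byte 3 bit 4; 20 bits remain
Read 4: bits[28:38] width=10 -> value=727 (bin 1011010111); offset now 38 = byte 4 bit 6; 10 bits remain
Read 5: bits[38:43] width=5 -> value=8 (bin 01000); offset now 43 = byte 5 bit 3; 5 bits remain
Read 6: bits[43:44] width=1 -> value=0 (bin 0); offset now 44 = byte 5 bit 4; 4 bits remain

Answer: 101 129 1287 727 8 0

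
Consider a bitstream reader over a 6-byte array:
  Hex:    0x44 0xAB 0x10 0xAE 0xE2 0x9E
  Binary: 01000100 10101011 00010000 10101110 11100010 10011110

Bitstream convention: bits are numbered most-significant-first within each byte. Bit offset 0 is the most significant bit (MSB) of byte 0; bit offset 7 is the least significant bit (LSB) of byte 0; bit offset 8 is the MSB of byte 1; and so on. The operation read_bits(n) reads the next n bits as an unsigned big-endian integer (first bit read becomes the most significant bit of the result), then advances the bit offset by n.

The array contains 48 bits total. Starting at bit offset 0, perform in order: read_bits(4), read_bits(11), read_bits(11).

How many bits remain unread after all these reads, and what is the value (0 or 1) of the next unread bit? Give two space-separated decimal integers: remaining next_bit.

Read 1: bits[0:4] width=4 -> value=4 (bin 0100); offset now 4 = byte 0 bit 4; 44 bits remain
Read 2: bits[4:15] width=11 -> value=597 (bin 01001010101); offset now 15 = byte 1 bit 7; 33 bits remain
Read 3: bits[15:26] width=11 -> value=1090 (bin 10001000010); offset now 26 = byte 3 bit 2; 22 bits remain

Answer: 22 1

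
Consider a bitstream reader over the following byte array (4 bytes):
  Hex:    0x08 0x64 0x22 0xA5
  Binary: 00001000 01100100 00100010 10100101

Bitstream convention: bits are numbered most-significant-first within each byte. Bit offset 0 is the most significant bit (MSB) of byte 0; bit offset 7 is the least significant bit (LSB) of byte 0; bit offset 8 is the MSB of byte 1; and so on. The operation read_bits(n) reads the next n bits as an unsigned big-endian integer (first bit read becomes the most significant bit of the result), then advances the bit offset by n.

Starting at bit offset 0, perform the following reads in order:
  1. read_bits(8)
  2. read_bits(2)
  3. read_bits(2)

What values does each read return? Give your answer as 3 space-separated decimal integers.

Read 1: bits[0:8] width=8 -> value=8 (bin 00001000); offset now 8 = byte 1 bit 0; 24 bits remain
Read 2: bits[8:10] width=2 -> value=1 (bin 01); offset now 10 = byte 1 bit 2; 22 bits remain
Read 3: bits[10:12] width=2 -> value=2 (bin 10); offset now 12 = byte 1 bit 4; 20 bits remain

Answer: 8 1 2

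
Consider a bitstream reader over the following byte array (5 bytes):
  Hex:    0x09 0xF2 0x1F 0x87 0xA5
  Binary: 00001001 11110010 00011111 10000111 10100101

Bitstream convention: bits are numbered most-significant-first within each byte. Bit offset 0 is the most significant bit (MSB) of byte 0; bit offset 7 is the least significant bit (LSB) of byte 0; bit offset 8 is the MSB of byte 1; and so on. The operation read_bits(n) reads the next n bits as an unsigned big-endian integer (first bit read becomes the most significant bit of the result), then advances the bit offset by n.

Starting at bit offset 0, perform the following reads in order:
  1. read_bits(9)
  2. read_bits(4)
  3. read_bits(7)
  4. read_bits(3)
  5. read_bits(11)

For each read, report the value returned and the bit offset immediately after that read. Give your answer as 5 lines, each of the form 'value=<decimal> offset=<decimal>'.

Read 1: bits[0:9] width=9 -> value=19 (bin 000010011); offset now 9 = byte 1 bit 1; 31 bits remain
Read 2: bits[9:13] width=4 -> value=14 (bin 1110); offset now 13 = byte 1 bit 5; 27 bits remain
Read 3: bits[13:20] width=7 -> value=33 (bin 0100001); offset now 20 = byte 2 bit 4; 20 bits remain
Read 4: bits[20:23] width=3 -> value=7 (bin 111); offset now 23 = byte 2 bit 7; 17 bits remain
Read 5: bits[23:34] width=11 -> value=1566 (bin 11000011110); offset now 34 = byte 4 bit 2; 6 bits remain

Answer: value=19 offset=9
value=14 offset=13
value=33 offset=20
value=7 offset=23
value=1566 offset=34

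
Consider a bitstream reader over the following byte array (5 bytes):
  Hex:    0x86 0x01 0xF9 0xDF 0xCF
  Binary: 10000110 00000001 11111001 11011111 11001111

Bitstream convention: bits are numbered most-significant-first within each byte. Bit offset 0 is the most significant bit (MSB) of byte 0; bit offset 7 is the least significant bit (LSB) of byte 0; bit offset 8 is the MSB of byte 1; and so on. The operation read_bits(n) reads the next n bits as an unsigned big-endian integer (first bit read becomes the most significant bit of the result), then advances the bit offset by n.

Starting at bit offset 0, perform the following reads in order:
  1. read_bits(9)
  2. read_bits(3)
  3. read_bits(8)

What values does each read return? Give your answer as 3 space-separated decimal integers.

Read 1: bits[0:9] width=9 -> value=268 (bin 100001100); offset now 9 = byte 1 bit 1; 31 bits remain
Read 2: bits[9:12] width=3 -> value=0 (bin 000); offset now 12 = byte 1 bit 4; 28 bits remain
Read 3: bits[12:20] width=8 -> value=31 (bin 00011111); offset now 20 = byte 2 bit 4; 20 bits remain

Answer: 268 0 31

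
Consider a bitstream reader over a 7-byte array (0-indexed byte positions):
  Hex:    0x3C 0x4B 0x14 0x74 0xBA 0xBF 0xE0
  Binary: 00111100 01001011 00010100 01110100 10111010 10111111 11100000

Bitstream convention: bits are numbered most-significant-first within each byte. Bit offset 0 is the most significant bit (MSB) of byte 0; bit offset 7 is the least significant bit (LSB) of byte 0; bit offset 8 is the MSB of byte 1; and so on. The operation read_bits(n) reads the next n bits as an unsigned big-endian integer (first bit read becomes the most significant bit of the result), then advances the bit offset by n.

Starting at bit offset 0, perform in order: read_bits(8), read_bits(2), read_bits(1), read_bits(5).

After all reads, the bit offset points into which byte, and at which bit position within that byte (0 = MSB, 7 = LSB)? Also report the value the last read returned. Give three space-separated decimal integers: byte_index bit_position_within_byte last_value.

Read 1: bits[0:8] width=8 -> value=60 (bin 00111100); offset now 8 = byte 1 bit 0; 48 bits remain
Read 2: bits[8:10] width=2 -> value=1 (bin 01); offset now 10 = byte 1 bit 2; 46 bits remain
Read 3: bits[10:11] width=1 -> value=0 (bin 0); offset now 11 = byte 1 bit 3; 45 bits remain
Read 4: bits[11:16] width=5 -> value=11 (bin 01011); offset now 16 = byte 2 bit 0; 40 bits remain

Answer: 2 0 11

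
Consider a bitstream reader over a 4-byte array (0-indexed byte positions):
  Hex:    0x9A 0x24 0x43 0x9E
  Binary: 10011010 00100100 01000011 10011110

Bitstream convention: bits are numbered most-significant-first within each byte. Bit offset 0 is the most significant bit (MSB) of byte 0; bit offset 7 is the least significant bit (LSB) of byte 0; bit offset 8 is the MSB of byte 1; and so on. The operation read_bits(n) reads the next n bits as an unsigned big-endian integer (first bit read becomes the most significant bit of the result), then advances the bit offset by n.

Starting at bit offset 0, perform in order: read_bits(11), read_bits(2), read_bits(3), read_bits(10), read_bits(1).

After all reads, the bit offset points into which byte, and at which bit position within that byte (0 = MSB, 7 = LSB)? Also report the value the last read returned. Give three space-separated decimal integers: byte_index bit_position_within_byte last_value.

Answer: 3 3 0

Derivation:
Read 1: bits[0:11] width=11 -> value=1233 (bin 10011010001); offset now 11 = byte 1 bit 3; 21 bits remain
Read 2: bits[11:13] width=2 -> value=0 (bin 00); offset now 13 = byte 1 bit 5; 19 bits remain
Read 3: bits[13:16] width=3 -> value=4 (bin 100); offset now 16 = byte 2 bit 0; 16 bits remain
Read 4: bits[16:26] width=10 -> value=270 (bin 0100001110); offset now 26 = byte 3 bit 2; 6 bits remain
Read 5: bits[26:27] width=1 -> value=0 (bin 0); offset now 27 = byte 3 bit 3; 5 bits remain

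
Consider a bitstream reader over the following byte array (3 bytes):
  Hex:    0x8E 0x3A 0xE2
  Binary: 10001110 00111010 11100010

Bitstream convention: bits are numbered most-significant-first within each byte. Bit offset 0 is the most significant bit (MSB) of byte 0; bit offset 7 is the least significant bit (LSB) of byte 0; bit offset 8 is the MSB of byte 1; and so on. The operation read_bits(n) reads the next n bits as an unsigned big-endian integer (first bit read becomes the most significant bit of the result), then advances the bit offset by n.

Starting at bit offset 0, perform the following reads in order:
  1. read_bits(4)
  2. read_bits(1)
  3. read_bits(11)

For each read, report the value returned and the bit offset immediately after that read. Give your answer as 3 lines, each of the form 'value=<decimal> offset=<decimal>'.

Answer: value=8 offset=4
value=1 offset=5
value=1594 offset=16

Derivation:
Read 1: bits[0:4] width=4 -> value=8 (bin 1000); offset now 4 = byte 0 bit 4; 20 bits remain
Read 2: bits[4:5] width=1 -> value=1 (bin 1); offset now 5 = byte 0 bit 5; 19 bits remain
Read 3: bits[5:16] width=11 -> value=1594 (bin 11000111010); offset now 16 = byte 2 bit 0; 8 bits remain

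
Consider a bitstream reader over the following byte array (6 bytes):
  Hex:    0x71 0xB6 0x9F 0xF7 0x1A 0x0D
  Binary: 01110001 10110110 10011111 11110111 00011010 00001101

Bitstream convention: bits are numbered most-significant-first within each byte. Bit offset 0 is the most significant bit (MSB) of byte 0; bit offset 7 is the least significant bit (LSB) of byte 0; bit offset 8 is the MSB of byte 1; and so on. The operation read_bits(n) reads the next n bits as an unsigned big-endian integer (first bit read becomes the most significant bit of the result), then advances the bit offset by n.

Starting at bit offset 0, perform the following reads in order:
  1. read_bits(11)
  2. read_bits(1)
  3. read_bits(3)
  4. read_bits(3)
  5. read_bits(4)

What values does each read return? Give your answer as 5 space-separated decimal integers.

Read 1: bits[0:11] width=11 -> value=909 (bin 01110001101); offset now 11 = byte 1 bit 3; 37 bits remain
Read 2: bits[11:12] width=1 -> value=1 (bin 1); offset now 12 = byte 1 bit 4; 36 bits remain
Read 3: bits[12:15] width=3 -> value=3 (bin 011); offset now 15 = byte 1 bit 7; 33 bits remain
Read 4: bits[15:18] width=3 -> value=2 (bin 010); offset now 18 = byte 2 bit 2; 30 bits remain
Read 5: bits[18:22] width=4 -> value=7 (bin 0111); offset now 22 = byte 2 bit 6; 26 bits remain

Answer: 909 1 3 2 7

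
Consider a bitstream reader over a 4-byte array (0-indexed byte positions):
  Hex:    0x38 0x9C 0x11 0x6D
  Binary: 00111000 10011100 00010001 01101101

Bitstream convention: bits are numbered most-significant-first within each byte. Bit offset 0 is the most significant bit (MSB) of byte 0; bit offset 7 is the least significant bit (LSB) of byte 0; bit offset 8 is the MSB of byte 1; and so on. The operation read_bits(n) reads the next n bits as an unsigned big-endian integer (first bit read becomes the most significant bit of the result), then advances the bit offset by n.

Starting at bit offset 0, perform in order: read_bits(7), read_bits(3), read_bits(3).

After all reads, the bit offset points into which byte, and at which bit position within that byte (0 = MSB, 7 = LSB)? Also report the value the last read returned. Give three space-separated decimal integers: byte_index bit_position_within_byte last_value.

Read 1: bits[0:7] width=7 -> value=28 (bin 0011100); offset now 7 = byte 0 bit 7; 25 bits remain
Read 2: bits[7:10] width=3 -> value=2 (bin 010); offset now 10 = byte 1 bit 2; 22 bits remain
Read 3: bits[10:13] width=3 -> value=3 (bin 011); offset now 13 = byte 1 bit 5; 19 bits remain

Answer: 1 5 3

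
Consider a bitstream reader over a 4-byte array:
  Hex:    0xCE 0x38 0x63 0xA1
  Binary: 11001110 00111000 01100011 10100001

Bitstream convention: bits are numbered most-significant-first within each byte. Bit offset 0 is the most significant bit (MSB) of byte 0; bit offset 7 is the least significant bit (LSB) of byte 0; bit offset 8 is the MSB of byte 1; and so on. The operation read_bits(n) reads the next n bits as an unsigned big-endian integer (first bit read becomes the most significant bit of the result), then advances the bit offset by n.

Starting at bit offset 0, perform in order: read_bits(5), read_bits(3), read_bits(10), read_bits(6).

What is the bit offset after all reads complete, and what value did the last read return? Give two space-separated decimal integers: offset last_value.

Read 1: bits[0:5] width=5 -> value=25 (bin 11001); offset now 5 = byte 0 bit 5; 27 bits remain
Read 2: bits[5:8] width=3 -> value=6 (bin 110); offset now 8 = byte 1 bit 0; 24 bits remain
Read 3: bits[8:18] width=10 -> value=225 (bin 0011100001); offset now 18 = byte 2 bit 2; 14 bits remain
Read 4: bits[18:24] width=6 -> value=35 (bin 100011); offset now 24 = byte 3 bit 0; 8 bits remain

Answer: 24 35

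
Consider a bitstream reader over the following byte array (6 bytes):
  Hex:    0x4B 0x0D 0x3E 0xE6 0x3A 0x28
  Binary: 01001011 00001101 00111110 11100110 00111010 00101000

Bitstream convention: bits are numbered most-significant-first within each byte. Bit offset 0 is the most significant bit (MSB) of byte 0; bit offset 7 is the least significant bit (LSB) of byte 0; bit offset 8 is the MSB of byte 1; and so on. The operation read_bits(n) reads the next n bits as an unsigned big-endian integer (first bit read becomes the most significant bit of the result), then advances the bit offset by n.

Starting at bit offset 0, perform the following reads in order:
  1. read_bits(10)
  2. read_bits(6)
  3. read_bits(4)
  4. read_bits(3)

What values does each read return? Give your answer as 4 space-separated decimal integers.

Read 1: bits[0:10] width=10 -> value=300 (bin 0100101100); offset now 10 = byte 1 bit 2; 38 bits remain
Read 2: bits[10:16] width=6 -> value=13 (bin 001101); offset now 16 = byte 2 bit 0; 32 bits remain
Read 3: bits[16:20] width=4 -> value=3 (bin 0011); offset now 20 = byte 2 bit 4; 28 bits remain
Read 4: bits[20:23] width=3 -> value=7 (bin 111); offset now 23 = byte 2 bit 7; 25 bits remain

Answer: 300 13 3 7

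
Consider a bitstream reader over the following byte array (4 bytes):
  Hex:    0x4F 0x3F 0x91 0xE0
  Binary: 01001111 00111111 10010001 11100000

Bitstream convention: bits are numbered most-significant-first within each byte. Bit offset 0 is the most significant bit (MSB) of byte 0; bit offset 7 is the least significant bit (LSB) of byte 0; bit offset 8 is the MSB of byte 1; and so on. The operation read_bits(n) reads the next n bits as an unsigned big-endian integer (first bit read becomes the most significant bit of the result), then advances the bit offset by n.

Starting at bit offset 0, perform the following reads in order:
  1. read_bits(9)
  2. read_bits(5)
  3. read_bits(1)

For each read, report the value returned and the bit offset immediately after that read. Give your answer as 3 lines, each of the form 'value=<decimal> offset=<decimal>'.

Answer: value=158 offset=9
value=15 offset=14
value=1 offset=15

Derivation:
Read 1: bits[0:9] width=9 -> value=158 (bin 010011110); offset now 9 = byte 1 bit 1; 23 bits remain
Read 2: bits[9:14] width=5 -> value=15 (bin 01111); offset now 14 = byte 1 bit 6; 18 bits remain
Read 3: bits[14:15] width=1 -> value=1 (bin 1); offset now 15 = byte 1 bit 7; 17 bits remain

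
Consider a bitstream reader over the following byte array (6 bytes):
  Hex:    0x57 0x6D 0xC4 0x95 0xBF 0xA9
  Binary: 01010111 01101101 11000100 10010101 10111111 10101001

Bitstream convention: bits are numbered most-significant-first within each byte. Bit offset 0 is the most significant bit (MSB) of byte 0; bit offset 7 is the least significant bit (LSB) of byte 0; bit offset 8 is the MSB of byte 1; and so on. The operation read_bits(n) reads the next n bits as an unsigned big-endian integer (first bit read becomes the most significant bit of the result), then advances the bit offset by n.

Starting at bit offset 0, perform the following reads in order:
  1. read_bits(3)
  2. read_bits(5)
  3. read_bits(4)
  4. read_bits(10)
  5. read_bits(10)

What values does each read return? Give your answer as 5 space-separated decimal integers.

Answer: 2 23 6 881 149

Derivation:
Read 1: bits[0:3] width=3 -> value=2 (bin 010); offset now 3 = byte 0 bit 3; 45 bits remain
Read 2: bits[3:8] width=5 -> value=23 (bin 10111); offset now 8 = byte 1 bit 0; 40 bits remain
Read 3: bits[8:12] width=4 -> value=6 (bin 0110); offset now 12 = byte 1 bit 4; 36 bits remain
Read 4: bits[12:22] width=10 -> value=881 (bin 1101110001); offset now 22 = byte 2 bit 6; 26 bits remain
Read 5: bits[22:32] width=10 -> value=149 (bin 0010010101); offset now 32 = byte 4 bit 0; 16 bits remain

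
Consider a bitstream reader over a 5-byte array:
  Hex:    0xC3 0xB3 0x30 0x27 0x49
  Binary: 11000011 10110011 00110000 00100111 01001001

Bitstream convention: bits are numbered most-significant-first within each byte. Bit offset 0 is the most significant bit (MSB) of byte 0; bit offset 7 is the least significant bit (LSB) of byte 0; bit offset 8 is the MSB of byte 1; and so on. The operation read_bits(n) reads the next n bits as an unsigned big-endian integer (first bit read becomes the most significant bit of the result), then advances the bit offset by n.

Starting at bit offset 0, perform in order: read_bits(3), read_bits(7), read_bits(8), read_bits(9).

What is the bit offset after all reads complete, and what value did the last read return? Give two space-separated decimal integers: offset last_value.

Read 1: bits[0:3] width=3 -> value=6 (bin 110); offset now 3 = byte 0 bit 3; 37 bits remain
Read 2: bits[3:10] width=7 -> value=14 (bin 0001110); offset now 10 = byte 1 bit 2; 30 bits remain
Read 3: bits[10:18] width=8 -> value=204 (bin 11001100); offset now 18 = byte 2 bit 2; 22 bits remain
Read 4: bits[18:27] width=9 -> value=385 (bin 110000001); offset now 27 = byte 3 bit 3; 13 bits remain

Answer: 27 385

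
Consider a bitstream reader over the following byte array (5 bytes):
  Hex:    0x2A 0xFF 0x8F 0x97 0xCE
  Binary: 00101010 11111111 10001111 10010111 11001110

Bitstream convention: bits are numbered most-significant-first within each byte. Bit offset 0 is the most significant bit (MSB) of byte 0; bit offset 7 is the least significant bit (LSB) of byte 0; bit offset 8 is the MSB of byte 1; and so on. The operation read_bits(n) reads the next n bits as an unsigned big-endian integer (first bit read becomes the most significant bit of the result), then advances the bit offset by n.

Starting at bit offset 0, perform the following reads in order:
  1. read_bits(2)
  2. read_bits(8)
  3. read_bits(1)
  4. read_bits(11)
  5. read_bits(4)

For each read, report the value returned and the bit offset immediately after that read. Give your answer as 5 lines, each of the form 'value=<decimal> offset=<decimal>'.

Answer: value=0 offset=2
value=171 offset=10
value=1 offset=11
value=2019 offset=22
value=14 offset=26

Derivation:
Read 1: bits[0:2] width=2 -> value=0 (bin 00); offset now 2 = byte 0 bit 2; 38 bits remain
Read 2: bits[2:10] width=8 -> value=171 (bin 10101011); offset now 10 = byte 1 bit 2; 30 bits remain
Read 3: bits[10:11] width=1 -> value=1 (bin 1); offset now 11 = byte 1 bit 3; 29 bits remain
Read 4: bits[11:22] width=11 -> value=2019 (bin 11111100011); offset now 22 = byte 2 bit 6; 18 bits remain
Read 5: bits[22:26] width=4 -> value=14 (bin 1110); offset now 26 = byte 3 bit 2; 14 bits remain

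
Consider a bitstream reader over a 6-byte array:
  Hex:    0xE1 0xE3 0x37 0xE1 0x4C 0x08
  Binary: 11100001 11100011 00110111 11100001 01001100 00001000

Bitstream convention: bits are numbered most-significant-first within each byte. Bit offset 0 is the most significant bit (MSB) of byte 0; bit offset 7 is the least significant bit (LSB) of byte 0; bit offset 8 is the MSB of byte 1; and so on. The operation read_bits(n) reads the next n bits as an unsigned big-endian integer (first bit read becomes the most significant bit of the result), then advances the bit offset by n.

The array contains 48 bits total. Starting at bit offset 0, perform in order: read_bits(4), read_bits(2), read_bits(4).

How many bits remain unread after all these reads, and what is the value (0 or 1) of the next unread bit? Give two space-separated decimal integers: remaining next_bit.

Read 1: bits[0:4] width=4 -> value=14 (bin 1110); offset now 4 = byte 0 bit 4; 44 bits remain
Read 2: bits[4:6] width=2 -> value=0 (bin 00); offset now 6 = byte 0 bit 6; 42 bits remain
Read 3: bits[6:10] width=4 -> value=7 (bin 0111); offset now 10 = byte 1 bit 2; 38 bits remain

Answer: 38 1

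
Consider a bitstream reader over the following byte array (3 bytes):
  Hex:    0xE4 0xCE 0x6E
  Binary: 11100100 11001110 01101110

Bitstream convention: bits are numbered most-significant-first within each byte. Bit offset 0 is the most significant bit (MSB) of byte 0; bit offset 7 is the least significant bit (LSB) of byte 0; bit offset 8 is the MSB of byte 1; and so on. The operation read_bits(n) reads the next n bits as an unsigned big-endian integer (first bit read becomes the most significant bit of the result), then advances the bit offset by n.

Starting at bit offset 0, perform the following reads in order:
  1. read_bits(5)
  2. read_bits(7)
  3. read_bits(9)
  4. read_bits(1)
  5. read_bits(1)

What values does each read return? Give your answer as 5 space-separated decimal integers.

Read 1: bits[0:5] width=5 -> value=28 (bin 11100); offset now 5 = byte 0 bit 5; 19 bits remain
Read 2: bits[5:12] width=7 -> value=76 (bin 1001100); offset now 12 = byte 1 bit 4; 12 bits remain
Read 3: bits[12:21] width=9 -> value=461 (bin 111001101); offset now 21 = byte 2 bit 5; 3 bits remain
Read 4: bits[21:22] width=1 -> value=1 (bin 1); offset now 22 = byte 2 bit 6; 2 bits remain
Read 5: bits[22:23] width=1 -> value=1 (bin 1); offset now 23 = byte 2 bit 7; 1 bits remain

Answer: 28 76 461 1 1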